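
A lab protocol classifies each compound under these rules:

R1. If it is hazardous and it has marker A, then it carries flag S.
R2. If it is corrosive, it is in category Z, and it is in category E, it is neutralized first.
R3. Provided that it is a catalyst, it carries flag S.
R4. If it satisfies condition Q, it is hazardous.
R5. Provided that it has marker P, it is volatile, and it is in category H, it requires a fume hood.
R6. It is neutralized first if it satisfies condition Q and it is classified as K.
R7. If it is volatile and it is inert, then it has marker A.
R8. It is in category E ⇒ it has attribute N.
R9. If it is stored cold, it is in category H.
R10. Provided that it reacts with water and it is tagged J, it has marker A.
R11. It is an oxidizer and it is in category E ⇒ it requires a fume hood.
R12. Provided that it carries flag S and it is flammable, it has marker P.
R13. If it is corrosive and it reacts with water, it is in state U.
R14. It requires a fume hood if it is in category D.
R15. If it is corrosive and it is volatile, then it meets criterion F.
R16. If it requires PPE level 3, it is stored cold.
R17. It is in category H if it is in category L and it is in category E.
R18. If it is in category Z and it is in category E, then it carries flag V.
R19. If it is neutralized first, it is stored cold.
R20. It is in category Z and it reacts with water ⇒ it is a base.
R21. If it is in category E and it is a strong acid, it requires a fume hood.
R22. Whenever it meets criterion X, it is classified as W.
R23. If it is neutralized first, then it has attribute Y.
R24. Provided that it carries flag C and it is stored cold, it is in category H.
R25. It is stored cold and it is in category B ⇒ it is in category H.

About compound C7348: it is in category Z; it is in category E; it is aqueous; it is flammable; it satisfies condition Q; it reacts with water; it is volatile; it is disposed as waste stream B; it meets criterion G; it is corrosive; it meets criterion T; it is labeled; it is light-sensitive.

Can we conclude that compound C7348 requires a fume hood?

Forward chaining from the given facts derives: is neutralized first, is hazardous, has attribute N, is in state U, meets criterion F, carries flag V, is stored cold, is a base, has attribute Y, is in category H.
Rules concluding "it requires a fume hood": R5 needs "it has marker P"; R11 needs "it is an oxidizer"; R14 needs "it is in category D"; R21 needs "it is a strong acid" — none of these are established.

No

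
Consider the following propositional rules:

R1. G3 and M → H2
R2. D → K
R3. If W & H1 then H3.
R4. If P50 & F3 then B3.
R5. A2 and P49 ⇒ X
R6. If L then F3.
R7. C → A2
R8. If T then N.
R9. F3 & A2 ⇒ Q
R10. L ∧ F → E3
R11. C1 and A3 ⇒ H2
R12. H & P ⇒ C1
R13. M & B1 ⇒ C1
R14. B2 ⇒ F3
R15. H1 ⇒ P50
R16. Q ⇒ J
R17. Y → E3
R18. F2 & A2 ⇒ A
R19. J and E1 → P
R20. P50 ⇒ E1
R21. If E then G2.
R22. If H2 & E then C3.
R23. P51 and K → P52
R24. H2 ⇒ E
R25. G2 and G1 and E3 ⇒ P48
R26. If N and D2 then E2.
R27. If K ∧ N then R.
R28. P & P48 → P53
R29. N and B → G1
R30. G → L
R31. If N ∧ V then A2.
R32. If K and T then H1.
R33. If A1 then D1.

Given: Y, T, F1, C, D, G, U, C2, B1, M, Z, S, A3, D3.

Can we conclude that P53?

No

Forward chaining from the given facts derives: K, A2, N, C1, E3, R, L, H1, F3, Q, H2, P50, J, E1, E, B3, P, G2, C3.
The only rule concluding P53 is R28, which needs P48; that is never established.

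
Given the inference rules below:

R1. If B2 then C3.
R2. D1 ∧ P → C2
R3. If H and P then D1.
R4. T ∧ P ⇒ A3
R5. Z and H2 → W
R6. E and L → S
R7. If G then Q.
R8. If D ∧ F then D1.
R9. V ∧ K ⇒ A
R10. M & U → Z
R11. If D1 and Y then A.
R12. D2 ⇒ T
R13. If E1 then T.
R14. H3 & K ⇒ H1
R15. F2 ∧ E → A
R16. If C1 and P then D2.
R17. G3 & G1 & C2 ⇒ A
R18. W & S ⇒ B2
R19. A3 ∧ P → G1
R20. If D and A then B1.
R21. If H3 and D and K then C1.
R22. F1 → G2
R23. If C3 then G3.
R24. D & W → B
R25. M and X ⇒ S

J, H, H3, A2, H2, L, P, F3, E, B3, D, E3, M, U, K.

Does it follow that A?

Yes

D1  (by R3: H, P)
S  (by R6: E, L)
Z  (by R10: M, U)
C1  (by R21: H3, D, K)
C2  (by R2: D1, P)
W  (by R5: Z, H2)
D2  (by R16: C1, P)
B2  (by R18: W, S)
C3  (by R1: B2)
T  (by R12: D2)
G3  (by R23: C3)
A3  (by R4: T, P)
G1  (by R19: A3, P)
A  (by R17: G3, G1, C2)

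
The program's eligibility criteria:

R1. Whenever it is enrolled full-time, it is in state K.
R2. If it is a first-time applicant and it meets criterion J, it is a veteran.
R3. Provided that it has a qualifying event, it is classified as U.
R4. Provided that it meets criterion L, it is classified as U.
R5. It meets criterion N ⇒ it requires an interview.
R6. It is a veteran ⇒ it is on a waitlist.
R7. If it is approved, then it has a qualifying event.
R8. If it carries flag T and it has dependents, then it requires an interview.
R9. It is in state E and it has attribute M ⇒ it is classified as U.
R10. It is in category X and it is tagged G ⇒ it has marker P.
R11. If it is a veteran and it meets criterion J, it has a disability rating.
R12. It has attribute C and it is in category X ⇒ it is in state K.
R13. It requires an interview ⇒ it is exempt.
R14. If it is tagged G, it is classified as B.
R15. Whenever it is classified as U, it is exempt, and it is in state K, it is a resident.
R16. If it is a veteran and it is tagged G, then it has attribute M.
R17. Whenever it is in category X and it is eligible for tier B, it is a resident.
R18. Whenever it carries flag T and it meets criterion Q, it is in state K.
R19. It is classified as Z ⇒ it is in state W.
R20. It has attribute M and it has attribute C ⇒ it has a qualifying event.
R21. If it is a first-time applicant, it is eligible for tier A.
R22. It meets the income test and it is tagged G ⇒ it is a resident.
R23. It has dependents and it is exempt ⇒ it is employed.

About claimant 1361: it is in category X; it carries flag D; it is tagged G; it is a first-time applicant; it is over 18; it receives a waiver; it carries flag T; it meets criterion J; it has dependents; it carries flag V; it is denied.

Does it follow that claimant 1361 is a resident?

No

Forward chaining from the given facts derives: is a veteran, is on a waitlist, requires an interview, has marker P, has a disability rating, is exempt, is classified as B, has attribute M, is eligible for tier A, is employed.
Rules concluding "it is a resident": R15 needs "it is classified as U"; R17 needs "it is eligible for tier B"; R22 needs "it meets the income test" — none of these are established.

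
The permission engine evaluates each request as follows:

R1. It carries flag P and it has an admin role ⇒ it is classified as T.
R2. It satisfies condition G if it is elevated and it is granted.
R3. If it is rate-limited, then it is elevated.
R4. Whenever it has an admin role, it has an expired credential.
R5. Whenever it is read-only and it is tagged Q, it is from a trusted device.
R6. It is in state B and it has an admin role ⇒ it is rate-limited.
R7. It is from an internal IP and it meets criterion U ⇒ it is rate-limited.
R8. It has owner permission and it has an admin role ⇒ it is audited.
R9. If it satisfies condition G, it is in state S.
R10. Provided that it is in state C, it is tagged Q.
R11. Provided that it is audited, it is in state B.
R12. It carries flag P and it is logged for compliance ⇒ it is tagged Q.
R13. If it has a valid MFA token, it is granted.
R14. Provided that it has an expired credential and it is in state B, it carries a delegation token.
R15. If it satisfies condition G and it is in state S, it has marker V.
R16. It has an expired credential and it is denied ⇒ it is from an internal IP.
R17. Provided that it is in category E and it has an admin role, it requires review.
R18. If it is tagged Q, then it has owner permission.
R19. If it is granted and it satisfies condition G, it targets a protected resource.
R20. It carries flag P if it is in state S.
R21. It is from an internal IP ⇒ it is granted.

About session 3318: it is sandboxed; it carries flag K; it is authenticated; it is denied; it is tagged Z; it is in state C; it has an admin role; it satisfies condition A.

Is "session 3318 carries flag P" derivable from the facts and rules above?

By R4 (it has an admin role): it has an expired credential.
By R10 (it is in state C): it is tagged Q.
By R16 (it has an expired credential, it is denied): it is from an internal IP.
By R18 (it is tagged Q): it has owner permission.
By R21 (it is from an internal IP): it is granted.
By R8 (it has owner permission, it has an admin role): it is audited.
By R11 (it is audited): it is in state B.
By R6 (it is in state B, it has an admin role): it is rate-limited.
By R3 (it is rate-limited): it is elevated.
By R2 (it is elevated, it is granted): it satisfies condition G.
By R9 (it satisfies condition G): it is in state S.
By R20 (it is in state S): it carries flag P.

Yes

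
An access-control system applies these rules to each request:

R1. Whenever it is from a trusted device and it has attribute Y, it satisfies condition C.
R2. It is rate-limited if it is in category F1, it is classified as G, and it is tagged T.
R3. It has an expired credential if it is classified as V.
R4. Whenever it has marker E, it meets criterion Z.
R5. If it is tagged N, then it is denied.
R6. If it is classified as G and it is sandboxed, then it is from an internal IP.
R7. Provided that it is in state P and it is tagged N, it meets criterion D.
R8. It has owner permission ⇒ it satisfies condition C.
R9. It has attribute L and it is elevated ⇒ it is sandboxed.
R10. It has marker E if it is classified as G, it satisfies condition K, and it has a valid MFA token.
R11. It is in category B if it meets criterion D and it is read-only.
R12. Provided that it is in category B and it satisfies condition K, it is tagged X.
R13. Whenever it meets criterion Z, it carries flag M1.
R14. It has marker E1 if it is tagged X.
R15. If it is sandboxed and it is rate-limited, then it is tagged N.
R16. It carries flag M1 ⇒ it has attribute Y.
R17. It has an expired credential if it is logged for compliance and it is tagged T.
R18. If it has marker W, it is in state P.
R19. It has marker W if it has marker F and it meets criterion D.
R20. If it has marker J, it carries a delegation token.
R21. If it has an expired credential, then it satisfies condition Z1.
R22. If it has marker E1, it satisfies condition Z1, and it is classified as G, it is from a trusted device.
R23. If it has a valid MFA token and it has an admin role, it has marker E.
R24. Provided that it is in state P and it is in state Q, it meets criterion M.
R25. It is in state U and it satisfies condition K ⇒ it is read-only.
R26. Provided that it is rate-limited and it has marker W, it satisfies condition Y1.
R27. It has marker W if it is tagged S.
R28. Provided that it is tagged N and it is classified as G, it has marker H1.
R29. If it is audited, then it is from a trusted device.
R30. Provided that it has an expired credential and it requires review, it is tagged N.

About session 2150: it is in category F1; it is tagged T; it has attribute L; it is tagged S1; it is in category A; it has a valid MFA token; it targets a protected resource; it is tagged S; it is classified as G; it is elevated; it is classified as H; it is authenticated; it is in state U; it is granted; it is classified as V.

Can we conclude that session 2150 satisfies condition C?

Forward chaining from the given facts derives: is rate-limited, has an expired credential, is sandboxed, is tagged N, satisfies condition Z1, has marker W, has marker H1, is denied, is from an internal IP, is in state P, satisfies condition Y1, meets criterion D.
Rules concluding "it satisfies condition C": R1 needs "it is from a trusted device"; R8 needs "it has owner permission" — none of these are established.

No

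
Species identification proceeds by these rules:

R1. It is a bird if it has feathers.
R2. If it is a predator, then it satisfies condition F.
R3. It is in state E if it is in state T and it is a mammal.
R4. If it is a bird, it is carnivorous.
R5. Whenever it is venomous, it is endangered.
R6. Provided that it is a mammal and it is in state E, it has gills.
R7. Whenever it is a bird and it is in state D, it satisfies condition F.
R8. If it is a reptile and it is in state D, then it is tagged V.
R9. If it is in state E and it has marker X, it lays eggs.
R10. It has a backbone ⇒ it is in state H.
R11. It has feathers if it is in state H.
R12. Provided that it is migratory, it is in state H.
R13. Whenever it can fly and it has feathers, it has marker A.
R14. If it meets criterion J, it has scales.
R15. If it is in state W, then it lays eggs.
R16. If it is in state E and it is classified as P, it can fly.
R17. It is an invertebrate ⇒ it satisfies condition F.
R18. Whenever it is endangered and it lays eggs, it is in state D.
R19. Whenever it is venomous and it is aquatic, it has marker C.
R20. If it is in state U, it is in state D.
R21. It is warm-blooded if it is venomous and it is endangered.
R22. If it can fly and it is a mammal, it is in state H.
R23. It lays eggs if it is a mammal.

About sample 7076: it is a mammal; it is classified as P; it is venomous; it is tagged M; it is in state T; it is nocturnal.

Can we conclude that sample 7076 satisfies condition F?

Yes

By R3 (it is in state T, it is a mammal): it is in state E.
By R5 (it is venomous): it is endangered.
By R16 (it is in state E, it is classified as P): it can fly.
By R22 (it can fly, it is a mammal): it is in state H.
By R23 (it is a mammal): it lays eggs.
By R11 (it is in state H): it has feathers.
By R18 (it is endangered, it lays eggs): it is in state D.
By R1 (it has feathers): it is a bird.
By R7 (it is a bird, it is in state D): it satisfies condition F.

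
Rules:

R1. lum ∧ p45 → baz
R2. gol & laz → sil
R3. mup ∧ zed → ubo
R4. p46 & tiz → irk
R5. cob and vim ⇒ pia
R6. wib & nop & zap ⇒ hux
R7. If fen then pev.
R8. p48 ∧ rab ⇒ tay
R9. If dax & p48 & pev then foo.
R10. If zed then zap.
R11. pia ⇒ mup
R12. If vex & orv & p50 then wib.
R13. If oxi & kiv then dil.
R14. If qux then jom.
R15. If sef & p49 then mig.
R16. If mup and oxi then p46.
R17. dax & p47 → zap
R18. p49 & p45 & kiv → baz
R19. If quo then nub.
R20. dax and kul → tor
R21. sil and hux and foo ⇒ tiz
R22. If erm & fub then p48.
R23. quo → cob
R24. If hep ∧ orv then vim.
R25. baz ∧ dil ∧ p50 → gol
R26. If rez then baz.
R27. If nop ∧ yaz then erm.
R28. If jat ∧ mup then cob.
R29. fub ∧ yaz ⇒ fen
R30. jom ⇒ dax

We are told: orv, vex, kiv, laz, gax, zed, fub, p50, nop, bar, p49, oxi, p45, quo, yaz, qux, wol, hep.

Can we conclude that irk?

Yes

zap  (by R10: zed)
wib  (by R12: vex, orv, p50)
dil  (by R13: oxi, kiv)
jom  (by R14: qux)
baz  (by R18: p49, p45, kiv)
cob  (by R23: quo)
vim  (by R24: hep, orv)
gol  (by R25: baz, dil, p50)
erm  (by R27: nop, yaz)
fen  (by R29: fub, yaz)
dax  (by R30: jom)
sil  (by R2: gol, laz)
pia  (by R5: cob, vim)
hux  (by R6: wib, nop, zap)
pev  (by R7: fen)
mup  (by R11: pia)
p46  (by R16: mup, oxi)
p48  (by R22: erm, fub)
foo  (by R9: dax, p48, pev)
tiz  (by R21: sil, hux, foo)
irk  (by R4: p46, tiz)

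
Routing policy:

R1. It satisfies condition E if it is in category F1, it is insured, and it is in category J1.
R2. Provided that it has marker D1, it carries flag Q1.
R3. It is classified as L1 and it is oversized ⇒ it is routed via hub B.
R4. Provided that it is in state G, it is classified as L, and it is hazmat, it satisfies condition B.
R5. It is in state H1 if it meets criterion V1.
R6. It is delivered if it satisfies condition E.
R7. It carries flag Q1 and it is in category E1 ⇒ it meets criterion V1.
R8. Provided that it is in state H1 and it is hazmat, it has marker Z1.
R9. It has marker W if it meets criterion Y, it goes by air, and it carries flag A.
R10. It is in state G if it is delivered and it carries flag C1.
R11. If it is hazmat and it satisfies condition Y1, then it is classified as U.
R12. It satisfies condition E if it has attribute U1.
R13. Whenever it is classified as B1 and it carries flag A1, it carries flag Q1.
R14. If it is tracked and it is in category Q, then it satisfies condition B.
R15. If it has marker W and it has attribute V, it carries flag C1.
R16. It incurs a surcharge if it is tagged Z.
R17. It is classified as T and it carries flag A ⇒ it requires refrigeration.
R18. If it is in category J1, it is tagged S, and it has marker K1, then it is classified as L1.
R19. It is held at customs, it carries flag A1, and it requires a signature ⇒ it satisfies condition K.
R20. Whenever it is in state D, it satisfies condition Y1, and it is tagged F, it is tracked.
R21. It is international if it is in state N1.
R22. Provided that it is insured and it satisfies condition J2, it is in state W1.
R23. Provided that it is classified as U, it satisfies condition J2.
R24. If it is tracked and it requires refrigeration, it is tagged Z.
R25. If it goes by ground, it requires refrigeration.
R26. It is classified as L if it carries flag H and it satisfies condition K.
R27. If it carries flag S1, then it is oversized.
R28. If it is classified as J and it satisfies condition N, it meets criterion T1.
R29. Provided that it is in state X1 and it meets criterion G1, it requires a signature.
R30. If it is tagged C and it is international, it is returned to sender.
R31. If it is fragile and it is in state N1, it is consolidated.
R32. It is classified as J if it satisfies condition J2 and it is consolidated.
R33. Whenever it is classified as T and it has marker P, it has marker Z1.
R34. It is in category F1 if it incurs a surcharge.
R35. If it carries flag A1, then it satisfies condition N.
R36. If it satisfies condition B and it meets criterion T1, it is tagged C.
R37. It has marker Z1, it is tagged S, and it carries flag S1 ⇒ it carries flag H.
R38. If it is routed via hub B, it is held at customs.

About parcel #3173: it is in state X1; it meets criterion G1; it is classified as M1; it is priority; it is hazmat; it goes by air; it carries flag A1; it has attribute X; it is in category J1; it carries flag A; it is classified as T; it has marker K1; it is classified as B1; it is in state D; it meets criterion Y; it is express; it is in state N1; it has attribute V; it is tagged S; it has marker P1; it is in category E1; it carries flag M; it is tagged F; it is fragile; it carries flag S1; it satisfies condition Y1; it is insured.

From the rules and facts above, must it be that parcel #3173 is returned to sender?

By R9 (it meets criterion Y, it goes by air, it carries flag A): it has marker W.
By R11 (it is hazmat, it satisfies condition Y1): it is classified as U.
By R13 (it is classified as B1, it carries flag A1): it carries flag Q1.
By R15 (it has marker W, it has attribute V): it carries flag C1.
By R17 (it is classified as T, it carries flag A): it requires refrigeration.
By R18 (it is in category J1, it is tagged S, it has marker K1): it is classified as L1.
By R20 (it is in state D, it satisfies condition Y1, it is tagged F): it is tracked.
By R21 (it is in state N1): it is international.
By R23 (it is classified as U): it satisfies condition J2.
By R24 (it is tracked, it requires refrigeration): it is tagged Z.
By R27 (it carries flag S1): it is oversized.
By R29 (it is in state X1, it meets criterion G1): it requires a signature.
By R31 (it is fragile, it is in state N1): it is consolidated.
By R32 (it satisfies condition J2, it is consolidated): it is classified as J.
By R35 (it carries flag A1): it satisfies condition N.
By R3 (it is classified as L1, it is oversized): it is routed via hub B.
By R7 (it carries flag Q1, it is in category E1): it meets criterion V1.
By R16 (it is tagged Z): it incurs a surcharge.
By R28 (it is classified as J, it satisfies condition N): it meets criterion T1.
By R34 (it incurs a surcharge): it is in category F1.
By R38 (it is routed via hub B): it is held at customs.
By R1 (it is in category F1, it is insured, it is in category J1): it satisfies condition E.
By R5 (it meets criterion V1): it is in state H1.
By R6 (it satisfies condition E): it is delivered.
By R8 (it is in state H1, it is hazmat): it has marker Z1.
By R10 (it is delivered, it carries flag C1): it is in state G.
By R19 (it is held at customs, it carries flag A1, it requires a signature): it satisfies condition K.
By R37 (it has marker Z1, it is tagged S, it carries flag S1): it carries flag H.
By R26 (it carries flag H, it satisfies condition K): it is classified as L.
By R4 (it is in state G, it is classified as L, it is hazmat): it satisfies condition B.
By R36 (it satisfies condition B, it meets criterion T1): it is tagged C.
By R30 (it is tagged C, it is international): it is returned to sender.

Yes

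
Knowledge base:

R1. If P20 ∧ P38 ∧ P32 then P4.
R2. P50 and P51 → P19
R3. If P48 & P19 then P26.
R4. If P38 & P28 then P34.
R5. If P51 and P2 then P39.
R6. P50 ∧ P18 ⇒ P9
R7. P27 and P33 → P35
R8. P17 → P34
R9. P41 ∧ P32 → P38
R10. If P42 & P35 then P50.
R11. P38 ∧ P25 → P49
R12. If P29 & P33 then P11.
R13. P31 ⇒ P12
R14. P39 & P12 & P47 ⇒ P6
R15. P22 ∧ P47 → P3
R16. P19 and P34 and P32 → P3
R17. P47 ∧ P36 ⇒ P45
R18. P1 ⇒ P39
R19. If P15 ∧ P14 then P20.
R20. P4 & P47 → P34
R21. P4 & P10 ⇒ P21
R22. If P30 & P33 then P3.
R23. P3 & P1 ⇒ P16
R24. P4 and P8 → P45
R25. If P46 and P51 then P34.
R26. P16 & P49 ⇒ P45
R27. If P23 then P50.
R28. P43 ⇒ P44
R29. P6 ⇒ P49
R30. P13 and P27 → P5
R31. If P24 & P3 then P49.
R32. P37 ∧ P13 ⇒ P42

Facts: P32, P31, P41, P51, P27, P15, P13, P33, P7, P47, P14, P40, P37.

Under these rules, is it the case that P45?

Forward chaining from the given facts derives: P35, P38, P12, P20, P5, P42, P4, P50, P34, P19, P3.
Rules concluding P45: R17 needs P36; R24 needs P8; R26 needs P16 — none of these are established.

No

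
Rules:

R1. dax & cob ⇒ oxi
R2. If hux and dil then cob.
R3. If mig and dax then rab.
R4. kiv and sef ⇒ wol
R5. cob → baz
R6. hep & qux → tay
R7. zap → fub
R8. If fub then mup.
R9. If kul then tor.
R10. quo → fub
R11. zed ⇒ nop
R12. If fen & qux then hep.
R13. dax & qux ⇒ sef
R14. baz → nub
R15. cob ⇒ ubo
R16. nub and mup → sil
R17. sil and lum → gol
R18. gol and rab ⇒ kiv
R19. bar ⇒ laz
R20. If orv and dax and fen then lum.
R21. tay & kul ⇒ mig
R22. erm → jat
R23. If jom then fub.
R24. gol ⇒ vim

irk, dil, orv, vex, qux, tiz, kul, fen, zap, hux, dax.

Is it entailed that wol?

Yes

cob  (by R2: hux, dil)
baz  (by R5: cob)
fub  (by R7: zap)
mup  (by R8: fub)
hep  (by R12: fen, qux)
sef  (by R13: dax, qux)
nub  (by R14: baz)
sil  (by R16: nub, mup)
lum  (by R20: orv, dax, fen)
tay  (by R6: hep, qux)
gol  (by R17: sil, lum)
mig  (by R21: tay, kul)
rab  (by R3: mig, dax)
kiv  (by R18: gol, rab)
wol  (by R4: kiv, sef)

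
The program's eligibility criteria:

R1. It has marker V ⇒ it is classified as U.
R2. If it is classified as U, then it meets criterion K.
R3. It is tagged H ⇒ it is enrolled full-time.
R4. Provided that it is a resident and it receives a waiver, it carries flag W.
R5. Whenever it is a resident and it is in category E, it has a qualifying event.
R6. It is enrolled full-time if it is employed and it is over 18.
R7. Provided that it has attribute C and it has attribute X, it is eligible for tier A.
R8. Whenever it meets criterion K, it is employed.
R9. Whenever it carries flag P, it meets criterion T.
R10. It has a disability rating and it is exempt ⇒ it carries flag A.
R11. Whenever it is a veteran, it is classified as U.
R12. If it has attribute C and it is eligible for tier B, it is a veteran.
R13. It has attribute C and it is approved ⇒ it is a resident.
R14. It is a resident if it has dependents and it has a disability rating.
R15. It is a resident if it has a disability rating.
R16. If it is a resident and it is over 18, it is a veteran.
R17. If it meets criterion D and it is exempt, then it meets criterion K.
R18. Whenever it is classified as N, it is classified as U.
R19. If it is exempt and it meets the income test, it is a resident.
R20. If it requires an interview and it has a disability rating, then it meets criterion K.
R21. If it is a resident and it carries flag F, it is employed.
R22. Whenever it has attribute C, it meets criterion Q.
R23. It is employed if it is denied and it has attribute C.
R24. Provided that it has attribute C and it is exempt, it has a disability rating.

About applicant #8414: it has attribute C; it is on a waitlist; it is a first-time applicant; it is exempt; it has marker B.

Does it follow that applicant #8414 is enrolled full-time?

No

Forward chaining from the given facts derives: meets criterion Q, has a disability rating, carries flag A, is a resident.
Rules concluding "it is enrolled full-time": R3 needs "it is tagged H"; R6 needs "it is employed" — none of these are established.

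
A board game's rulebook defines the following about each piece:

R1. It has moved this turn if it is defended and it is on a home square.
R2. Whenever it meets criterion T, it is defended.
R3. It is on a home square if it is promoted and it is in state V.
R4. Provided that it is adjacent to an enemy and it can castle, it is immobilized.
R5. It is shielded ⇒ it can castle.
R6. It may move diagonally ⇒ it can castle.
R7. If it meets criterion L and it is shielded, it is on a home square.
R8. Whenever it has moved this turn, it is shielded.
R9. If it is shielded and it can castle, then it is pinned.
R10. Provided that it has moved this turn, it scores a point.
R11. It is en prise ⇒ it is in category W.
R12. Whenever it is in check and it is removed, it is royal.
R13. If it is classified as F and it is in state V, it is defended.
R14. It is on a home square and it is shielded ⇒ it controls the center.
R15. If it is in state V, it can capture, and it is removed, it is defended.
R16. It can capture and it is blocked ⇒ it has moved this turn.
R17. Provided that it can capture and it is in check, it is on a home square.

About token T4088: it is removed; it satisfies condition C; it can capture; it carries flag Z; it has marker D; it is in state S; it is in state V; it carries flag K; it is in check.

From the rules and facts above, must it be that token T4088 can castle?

By R15 (it is in state V, it can capture, it is removed): it is defended.
By R17 (it can capture, it is in check): it is on a home square.
By R1 (it is defended, it is on a home square): it has moved this turn.
By R8 (it has moved this turn): it is shielded.
By R5 (it is shielded): it can castle.

Yes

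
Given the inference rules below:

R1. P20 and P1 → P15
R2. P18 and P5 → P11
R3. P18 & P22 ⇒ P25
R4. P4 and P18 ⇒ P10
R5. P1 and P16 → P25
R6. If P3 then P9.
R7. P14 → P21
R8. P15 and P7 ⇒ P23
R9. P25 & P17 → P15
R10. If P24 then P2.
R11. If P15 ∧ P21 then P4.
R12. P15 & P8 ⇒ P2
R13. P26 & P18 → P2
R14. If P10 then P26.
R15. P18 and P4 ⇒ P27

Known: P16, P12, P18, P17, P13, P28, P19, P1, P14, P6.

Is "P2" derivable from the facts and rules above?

P25  (by R5: P1, P16)
P21  (by R7: P14)
P15  (by R9: P25, P17)
P4  (by R11: P15, P21)
P10  (by R4: P4, P18)
P26  (by R14: P10)
P2  (by R13: P26, P18)

Yes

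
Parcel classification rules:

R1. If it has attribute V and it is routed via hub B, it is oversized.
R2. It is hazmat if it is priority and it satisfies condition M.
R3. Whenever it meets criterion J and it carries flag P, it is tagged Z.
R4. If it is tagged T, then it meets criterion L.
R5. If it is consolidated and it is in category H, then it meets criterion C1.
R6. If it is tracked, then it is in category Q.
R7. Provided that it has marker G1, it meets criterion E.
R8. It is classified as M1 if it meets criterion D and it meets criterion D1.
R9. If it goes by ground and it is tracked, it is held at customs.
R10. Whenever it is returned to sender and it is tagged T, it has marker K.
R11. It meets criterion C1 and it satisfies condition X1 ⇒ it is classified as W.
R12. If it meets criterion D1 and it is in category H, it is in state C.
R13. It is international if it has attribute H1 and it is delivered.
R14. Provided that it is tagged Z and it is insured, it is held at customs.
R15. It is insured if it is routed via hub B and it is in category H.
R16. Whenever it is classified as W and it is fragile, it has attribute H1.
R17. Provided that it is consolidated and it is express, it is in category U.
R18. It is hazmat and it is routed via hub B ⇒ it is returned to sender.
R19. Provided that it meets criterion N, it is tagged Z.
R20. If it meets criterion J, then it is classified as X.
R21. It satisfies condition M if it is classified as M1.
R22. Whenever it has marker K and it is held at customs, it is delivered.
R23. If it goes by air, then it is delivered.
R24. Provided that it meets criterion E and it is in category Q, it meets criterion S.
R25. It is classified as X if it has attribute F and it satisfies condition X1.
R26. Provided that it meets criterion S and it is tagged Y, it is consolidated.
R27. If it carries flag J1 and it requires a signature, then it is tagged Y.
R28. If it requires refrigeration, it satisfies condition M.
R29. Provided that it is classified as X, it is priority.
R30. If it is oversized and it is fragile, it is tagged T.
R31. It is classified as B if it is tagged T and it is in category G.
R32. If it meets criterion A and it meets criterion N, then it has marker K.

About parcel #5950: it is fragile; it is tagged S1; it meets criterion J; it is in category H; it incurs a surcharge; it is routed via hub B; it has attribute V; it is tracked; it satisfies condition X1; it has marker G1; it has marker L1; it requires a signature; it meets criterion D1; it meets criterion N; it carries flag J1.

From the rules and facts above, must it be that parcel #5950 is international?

No

Forward chaining from the given facts derives: is oversized, is in category Q, meets criterion E, is in state C, is insured, is tagged Z, is classified as X, meets criterion S, is tagged Y, is priority, is tagged T, meets criterion L, is held at customs, is consolidated, meets criterion C1, is classified as W, has attribute H1.
The only rule concluding "it is international" is R13, which needs "it is delivered"; that is never established.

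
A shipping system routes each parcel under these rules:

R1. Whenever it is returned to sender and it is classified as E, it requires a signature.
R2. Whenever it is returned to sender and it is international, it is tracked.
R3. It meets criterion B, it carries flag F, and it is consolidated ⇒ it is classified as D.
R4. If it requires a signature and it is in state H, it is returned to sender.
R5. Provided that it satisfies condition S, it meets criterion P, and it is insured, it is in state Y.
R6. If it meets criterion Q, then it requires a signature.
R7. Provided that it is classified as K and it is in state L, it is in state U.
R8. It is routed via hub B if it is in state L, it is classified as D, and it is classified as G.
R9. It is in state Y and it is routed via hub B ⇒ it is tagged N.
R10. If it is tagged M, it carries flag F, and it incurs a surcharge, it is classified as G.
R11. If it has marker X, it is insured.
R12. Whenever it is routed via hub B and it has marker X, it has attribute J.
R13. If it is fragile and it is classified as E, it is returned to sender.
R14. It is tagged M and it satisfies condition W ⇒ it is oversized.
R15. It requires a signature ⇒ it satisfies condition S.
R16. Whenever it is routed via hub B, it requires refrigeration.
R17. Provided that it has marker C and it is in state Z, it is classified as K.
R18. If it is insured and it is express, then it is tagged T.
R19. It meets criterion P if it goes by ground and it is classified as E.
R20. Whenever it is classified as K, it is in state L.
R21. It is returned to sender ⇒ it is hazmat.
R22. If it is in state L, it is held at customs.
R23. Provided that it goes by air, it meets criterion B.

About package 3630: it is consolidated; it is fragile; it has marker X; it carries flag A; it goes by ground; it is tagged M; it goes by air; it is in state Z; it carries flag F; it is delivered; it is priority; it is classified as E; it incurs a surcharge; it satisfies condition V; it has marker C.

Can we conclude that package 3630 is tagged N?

By R10 (it is tagged M, it carries flag F, it incurs a surcharge): it is classified as G.
By R11 (it has marker X): it is insured.
By R13 (it is fragile, it is classified as E): it is returned to sender.
By R17 (it has marker C, it is in state Z): it is classified as K.
By R19 (it goes by ground, it is classified as E): it meets criterion P.
By R20 (it is classified as K): it is in state L.
By R23 (it goes by air): it meets criterion B.
By R1 (it is returned to sender, it is classified as E): it requires a signature.
By R3 (it meets criterion B, it carries flag F, it is consolidated): it is classified as D.
By R8 (it is in state L, it is classified as D, it is classified as G): it is routed via hub B.
By R15 (it requires a signature): it satisfies condition S.
By R5 (it satisfies condition S, it meets criterion P, it is insured): it is in state Y.
By R9 (it is in state Y, it is routed via hub B): it is tagged N.

Yes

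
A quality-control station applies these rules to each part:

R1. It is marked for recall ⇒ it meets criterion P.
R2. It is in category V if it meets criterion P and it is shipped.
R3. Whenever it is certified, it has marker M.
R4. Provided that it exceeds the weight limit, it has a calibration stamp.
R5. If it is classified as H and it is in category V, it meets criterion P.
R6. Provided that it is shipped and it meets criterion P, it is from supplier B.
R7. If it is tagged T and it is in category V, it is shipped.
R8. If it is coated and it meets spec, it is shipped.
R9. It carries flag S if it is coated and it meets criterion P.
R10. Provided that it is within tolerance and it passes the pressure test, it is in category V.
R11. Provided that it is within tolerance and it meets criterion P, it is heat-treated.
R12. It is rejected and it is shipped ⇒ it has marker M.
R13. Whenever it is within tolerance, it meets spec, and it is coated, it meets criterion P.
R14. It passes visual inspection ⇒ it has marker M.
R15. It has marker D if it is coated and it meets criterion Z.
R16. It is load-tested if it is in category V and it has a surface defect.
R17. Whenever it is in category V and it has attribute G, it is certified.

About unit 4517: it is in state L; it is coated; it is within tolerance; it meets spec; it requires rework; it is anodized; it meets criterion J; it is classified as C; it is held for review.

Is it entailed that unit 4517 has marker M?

Forward chaining from the given facts derives: is shipped, meets criterion P, is in category V, is from supplier B, carries flag S, is heat-treated.
Rules concluding "it has marker M": R3 needs "it is certified"; R12 needs "it is rejected"; R14 needs "it passes visual inspection" — none of these are established.

No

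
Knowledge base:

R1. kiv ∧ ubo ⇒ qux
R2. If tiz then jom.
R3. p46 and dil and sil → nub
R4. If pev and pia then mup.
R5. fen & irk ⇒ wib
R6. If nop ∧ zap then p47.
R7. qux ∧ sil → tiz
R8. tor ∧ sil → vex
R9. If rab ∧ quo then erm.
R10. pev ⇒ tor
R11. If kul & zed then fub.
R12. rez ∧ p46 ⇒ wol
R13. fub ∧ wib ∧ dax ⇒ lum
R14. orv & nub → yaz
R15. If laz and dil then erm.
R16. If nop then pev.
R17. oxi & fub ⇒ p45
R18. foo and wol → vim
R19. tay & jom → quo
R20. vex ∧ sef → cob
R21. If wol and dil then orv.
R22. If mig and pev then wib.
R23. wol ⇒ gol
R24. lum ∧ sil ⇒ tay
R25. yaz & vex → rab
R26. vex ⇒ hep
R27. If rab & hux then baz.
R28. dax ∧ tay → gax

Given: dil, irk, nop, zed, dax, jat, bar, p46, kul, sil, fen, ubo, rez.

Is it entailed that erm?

No

Forward chaining from the given facts derives: nub, wib, fub, wol, lum, pev, orv, gol, tay, gax, tor, yaz, vex, rab, hep.
Rules concluding erm: R9 needs quo; R15 needs laz — none of these are established.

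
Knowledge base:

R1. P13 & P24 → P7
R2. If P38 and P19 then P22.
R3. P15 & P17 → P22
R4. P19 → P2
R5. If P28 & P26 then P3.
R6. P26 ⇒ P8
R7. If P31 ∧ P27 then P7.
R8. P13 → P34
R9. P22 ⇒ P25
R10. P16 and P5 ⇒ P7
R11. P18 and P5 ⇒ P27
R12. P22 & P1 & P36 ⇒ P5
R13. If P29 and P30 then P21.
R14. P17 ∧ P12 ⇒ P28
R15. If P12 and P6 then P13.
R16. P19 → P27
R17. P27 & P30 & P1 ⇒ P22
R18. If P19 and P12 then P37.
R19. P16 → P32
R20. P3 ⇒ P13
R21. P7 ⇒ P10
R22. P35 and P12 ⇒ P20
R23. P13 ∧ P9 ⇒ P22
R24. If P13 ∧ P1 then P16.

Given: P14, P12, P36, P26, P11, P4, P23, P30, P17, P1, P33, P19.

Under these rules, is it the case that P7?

Yes

P28  (by R14: P17, P12)
P27  (by R16: P19)
P22  (by R17: P27, P30, P1)
P3  (by R5: P28, P26)
P5  (by R12: P22, P1, P36)
P13  (by R20: P3)
P16  (by R24: P13, P1)
P7  (by R10: P16, P5)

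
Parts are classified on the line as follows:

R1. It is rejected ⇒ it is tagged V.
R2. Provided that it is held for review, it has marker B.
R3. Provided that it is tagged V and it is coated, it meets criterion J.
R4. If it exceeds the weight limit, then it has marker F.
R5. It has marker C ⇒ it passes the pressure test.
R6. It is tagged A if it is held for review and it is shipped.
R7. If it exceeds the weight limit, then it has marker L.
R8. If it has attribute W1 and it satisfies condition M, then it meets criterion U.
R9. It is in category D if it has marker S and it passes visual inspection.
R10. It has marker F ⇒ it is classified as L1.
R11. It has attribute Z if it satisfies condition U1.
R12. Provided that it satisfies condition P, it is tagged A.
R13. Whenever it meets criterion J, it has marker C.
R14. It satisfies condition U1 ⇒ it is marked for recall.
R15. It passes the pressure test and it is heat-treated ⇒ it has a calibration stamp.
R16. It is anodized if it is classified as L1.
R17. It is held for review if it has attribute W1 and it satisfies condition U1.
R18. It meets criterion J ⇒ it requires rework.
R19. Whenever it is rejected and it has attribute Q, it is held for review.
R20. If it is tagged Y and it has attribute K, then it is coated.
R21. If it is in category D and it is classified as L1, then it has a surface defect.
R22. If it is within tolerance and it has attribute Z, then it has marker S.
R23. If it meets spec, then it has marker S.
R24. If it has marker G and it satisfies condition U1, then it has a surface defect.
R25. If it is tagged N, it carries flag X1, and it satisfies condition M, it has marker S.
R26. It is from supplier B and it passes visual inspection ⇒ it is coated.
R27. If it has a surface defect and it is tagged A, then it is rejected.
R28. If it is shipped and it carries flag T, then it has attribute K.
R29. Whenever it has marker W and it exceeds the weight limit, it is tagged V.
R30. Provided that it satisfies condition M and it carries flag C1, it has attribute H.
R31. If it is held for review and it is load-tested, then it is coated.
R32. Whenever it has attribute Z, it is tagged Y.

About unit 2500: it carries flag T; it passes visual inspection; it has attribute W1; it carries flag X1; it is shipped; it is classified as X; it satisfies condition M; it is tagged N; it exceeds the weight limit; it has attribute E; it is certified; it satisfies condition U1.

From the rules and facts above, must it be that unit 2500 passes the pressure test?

By R4 (it exceeds the weight limit): it has marker F.
By R10 (it has marker F): it is classified as L1.
By R11 (it satisfies condition U1): it has attribute Z.
By R17 (it has attribute W1, it satisfies condition U1): it is held for review.
By R25 (it is tagged N, it carries flag X1, it satisfies condition M): it has marker S.
By R28 (it is shipped, it carries flag T): it has attribute K.
By R32 (it has attribute Z): it is tagged Y.
By R6 (it is held for review, it is shipped): it is tagged A.
By R9 (it has marker S, it passes visual inspection): it is in category D.
By R20 (it is tagged Y, it has attribute K): it is coated.
By R21 (it is in category D, it is classified as L1): it has a surface defect.
By R27 (it has a surface defect, it is tagged A): it is rejected.
By R1 (it is rejected): it is tagged V.
By R3 (it is tagged V, it is coated): it meets criterion J.
By R13 (it meets criterion J): it has marker C.
By R5 (it has marker C): it passes the pressure test.

Yes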